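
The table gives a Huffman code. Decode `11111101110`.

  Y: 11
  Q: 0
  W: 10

YYYQYW

Read left to right; each codeword is recognised as soon as it completes (prefix code):
  11→Y | 11→Y | 11→Y | 0→Q | 11→Y | 10→W
Decoded message: YYYQYW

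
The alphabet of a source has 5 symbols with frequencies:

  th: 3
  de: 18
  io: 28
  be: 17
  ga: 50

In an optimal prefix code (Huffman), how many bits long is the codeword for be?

Huffman merges, smallest pair first:
th(3) + be(17) → 20
de(18) + 20 → 38
io(28) + 38 → 66
ga(50) + 66 → 116
The subtree containing be is merged 4 times, so code length = 4.

4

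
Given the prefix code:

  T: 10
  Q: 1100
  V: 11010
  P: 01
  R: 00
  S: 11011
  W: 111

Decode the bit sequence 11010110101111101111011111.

VVWSSW

Read left to right; each codeword is recognised as soon as it completes (prefix code):
  11010→V | 11010→V | 111→W | 11011→S | 11011→S | 111→W
Decoded message: VVWSSW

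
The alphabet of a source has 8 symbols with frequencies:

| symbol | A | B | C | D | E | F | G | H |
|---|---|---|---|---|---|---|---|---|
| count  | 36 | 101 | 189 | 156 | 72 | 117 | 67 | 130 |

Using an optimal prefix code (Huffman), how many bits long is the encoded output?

2518

Build the Huffman tree bottom-up:
combine A(36), G(67) → 103
combine E(72), B(101) → 173
combine 103, F(117) → 220
combine H(130), D(156) → 286
combine 173, C(189) → 362
combine 220, 286 → 506
combine 362, 506 → 868
Total encoded bits = sum of merged weights = 103 + 173 + 220 + 286 + 362 + 506 + 868 = 2518.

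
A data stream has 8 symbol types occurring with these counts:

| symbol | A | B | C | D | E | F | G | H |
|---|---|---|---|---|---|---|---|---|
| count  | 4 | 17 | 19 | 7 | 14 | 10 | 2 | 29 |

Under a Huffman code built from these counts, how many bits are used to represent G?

Build the tree from the bottom:
merge G(2) and A(4): 6
merge 6 and D(7): 13
merge F(10) and 13: 23
merge E(14) and B(17): 31
merge C(19) and 23: 42
merge H(29) and 31: 60
merge 42 and 60: 102
G's leaf is at depth 5, giving a 5-bit codeword.

5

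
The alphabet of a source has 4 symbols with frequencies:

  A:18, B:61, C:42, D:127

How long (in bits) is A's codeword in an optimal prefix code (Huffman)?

Huffman merges, smallest pair first:
merge A(18) and C(42): 60
merge 60 and B(61): 121
merge 121 and D(127): 248
The subtree containing A is merged 3 times, so code length = 3.

3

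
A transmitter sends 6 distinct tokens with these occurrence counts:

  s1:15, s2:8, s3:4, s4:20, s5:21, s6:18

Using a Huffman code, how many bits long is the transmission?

Build the Huffman tree bottom-up:
combine s3(4), s2(8) → 12
combine 12, s1(15) → 27
combine s6(18), s4(20) → 38
combine s5(21), 27 → 48
combine 38, 48 → 86
Total encoded bits = sum of merged weights = 12 + 27 + 38 + 48 + 86 = 211.

211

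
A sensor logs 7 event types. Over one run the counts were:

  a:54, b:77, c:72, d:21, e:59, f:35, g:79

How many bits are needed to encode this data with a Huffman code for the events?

Build the Huffman tree bottom-up:
d(21) + f(35) → 56
a(54) + 56 → 110
e(59) + c(72) → 131
b(77) + g(79) → 156
110 + 131 → 241
156 + 241 → 397
Total encoded bits = sum of merged weights = 56 + 110 + 131 + 156 + 241 + 397 = 1091.

1091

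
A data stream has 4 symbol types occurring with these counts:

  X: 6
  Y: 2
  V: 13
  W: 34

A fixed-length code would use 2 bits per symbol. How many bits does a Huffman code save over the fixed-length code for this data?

26

Fixed-length: 2 bits × 55 symbols = 110 bits.
Huffman merges:
combine Y(2), X(6) → 8
combine 8, V(13) → 21
combine 21, W(34) → 55
Huffman total = 8 + 21 + 55 = 84 bits.
Saving = 110 − 84 = 26 bits.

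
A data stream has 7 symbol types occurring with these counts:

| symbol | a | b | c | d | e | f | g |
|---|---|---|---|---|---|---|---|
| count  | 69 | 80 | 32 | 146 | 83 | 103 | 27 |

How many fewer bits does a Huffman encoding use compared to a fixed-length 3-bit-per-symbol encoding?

Fixed-length: 3 bits × 540 symbols = 1620 bits.
Huffman merges:
merge g(27) and c(32): 59
merge 59 and a(69): 128
merge b(80) and e(83): 163
merge f(103) and 128: 231
merge d(146) and 163: 309
merge 231 and 309: 540
Huffman total = 59 + 128 + 163 + 231 + 309 + 540 = 1430 bits.
Saving = 1620 − 1430 = 190 bits.

190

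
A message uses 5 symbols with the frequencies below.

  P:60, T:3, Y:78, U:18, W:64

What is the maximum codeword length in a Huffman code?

Merge the two lowest-weight nodes at each step:
T(3) + U(18) → 21
21 + P(60) → 81
W(64) + Y(78) → 142
81 + 142 → 223
The rarest symbols sit at the bottom; the longest codeword is 3 bits.

3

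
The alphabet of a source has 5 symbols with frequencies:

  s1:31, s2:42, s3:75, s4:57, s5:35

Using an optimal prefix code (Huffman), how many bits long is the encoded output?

Merge the two smallest weights repeatedly:
combine s1(31), s5(35) → 66
combine s2(42), s4(57) → 99
combine 66, s3(75) → 141
combine 99, 141 → 240
The encoded length is the sum of every internal node's weight: 66 + 99 + 141 + 240 = 546 bits.

546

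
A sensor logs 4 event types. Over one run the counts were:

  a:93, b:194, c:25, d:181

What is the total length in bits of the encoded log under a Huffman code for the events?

Merge the two smallest weights repeatedly:
c(25) + a(93) → 118
118 + d(181) → 299
b(194) + 299 → 493
The encoded length is the sum of every internal node's weight: 118 + 299 + 493 = 910 bits.

910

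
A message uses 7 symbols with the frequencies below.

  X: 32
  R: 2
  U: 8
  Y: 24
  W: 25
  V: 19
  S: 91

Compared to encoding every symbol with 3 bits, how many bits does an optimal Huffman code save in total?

Fixed-length: 3 bits × 201 symbols = 603 bits.
Huffman merges:
combine R(2), U(8) → 10
combine 10, V(19) → 29
combine Y(24), W(25) → 49
combine 29, X(32) → 61
combine 49, 61 → 110
combine S(91), 110 → 201
Huffman total = 10 + 29 + 49 + 61 + 110 + 201 = 460 bits.
Saving = 603 − 460 = 143 bits.

143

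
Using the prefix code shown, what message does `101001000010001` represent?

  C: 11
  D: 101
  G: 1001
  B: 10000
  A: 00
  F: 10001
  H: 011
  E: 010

Read left to right; each codeword is recognised as soon as it completes (prefix code):
  101→D | 00→A | 10000→B | 10001→F
Decoded message: DABF

DABF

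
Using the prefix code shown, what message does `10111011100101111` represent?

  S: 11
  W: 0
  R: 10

Read left to right; each codeword is recognised as soon as it completes (prefix code):
  10→R | 11→S | 10→R | 11→S | 10→R | 0→W | 10→R | 11→S | 11→S
Decoded message: RSRSRWRSS

RSRSRWRSS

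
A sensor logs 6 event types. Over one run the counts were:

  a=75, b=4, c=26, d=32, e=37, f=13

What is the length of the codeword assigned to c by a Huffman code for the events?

3

Build the tree from the bottom:
combine b(4), f(13) → 17
combine 17, c(26) → 43
combine d(32), e(37) → 69
combine 43, 69 → 112
combine a(75), 112 → 187
c's leaf is at depth 3, giving a 3-bit codeword.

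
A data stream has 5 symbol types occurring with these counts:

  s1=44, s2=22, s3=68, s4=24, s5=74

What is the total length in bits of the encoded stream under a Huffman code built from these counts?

510

Build the Huffman tree bottom-up:
s2(22) + s4(24) → 46
s1(44) + 46 → 90
s3(68) + s5(74) → 142
90 + 142 → 232
Total encoded bits = sum of merged weights = 46 + 90 + 142 + 232 = 510.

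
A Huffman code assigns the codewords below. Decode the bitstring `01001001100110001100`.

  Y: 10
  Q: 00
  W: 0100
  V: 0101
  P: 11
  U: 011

Read left to right; each codeword is recognised as soon as it completes (prefix code):
  0100→W | 10→Y | 011→U | 00→Q | 11→P | 00→Q | 011→U | 00→Q
Decoded message: WYUQPQUQ

WYUQPQUQ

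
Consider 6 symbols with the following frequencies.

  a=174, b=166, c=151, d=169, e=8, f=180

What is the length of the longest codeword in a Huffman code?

4

Merge the two lowest-weight nodes at each step:
combine e(8), c(151) → 159
combine 159, b(166) → 325
combine d(169), a(174) → 343
combine f(180), 325 → 505
combine 343, 505 → 848
Maximum depth reached is 4.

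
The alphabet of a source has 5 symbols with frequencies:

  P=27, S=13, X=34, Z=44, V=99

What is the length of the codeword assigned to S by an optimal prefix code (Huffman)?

Huffman merges, smallest pair first:
merge S(13) and P(27): 40
merge X(34) and 40: 74
merge Z(44) and 74: 118
merge V(99) and 118: 217
S sits 4 levels below the root, so its codeword is 4 bits.

4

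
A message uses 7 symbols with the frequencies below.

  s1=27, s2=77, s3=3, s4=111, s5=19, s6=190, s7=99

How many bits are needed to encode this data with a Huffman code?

1249

Greedily combine the two least-frequent nodes:
merge s3(3) and s5(19): 22
merge 22 and s1(27): 49
merge 49 and s2(77): 126
merge s7(99) and s4(111): 210
merge 126 and s6(190): 316
merge 210 and 316: 526
Total encoded bits = sum of merged weights = 22 + 49 + 126 + 210 + 316 + 526 = 1249.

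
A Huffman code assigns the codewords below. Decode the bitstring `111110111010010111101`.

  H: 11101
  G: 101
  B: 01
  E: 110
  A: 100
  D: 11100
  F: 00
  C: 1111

Read left to right; each codeword is recognised as soon as it completes (prefix code):
  1111→C | 101→G | 110→E | 100→A | 101→G | 11101→H
Decoded message: CGEAGH

CGEAGH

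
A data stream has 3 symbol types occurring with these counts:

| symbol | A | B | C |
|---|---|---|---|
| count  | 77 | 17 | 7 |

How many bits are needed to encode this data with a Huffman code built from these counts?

Merge the two smallest weights repeatedly:
combine C(7), B(17) → 24
combine 24, A(77) → 101
The encoded length is the sum of every internal node's weight: 24 + 101 = 125 bits.

125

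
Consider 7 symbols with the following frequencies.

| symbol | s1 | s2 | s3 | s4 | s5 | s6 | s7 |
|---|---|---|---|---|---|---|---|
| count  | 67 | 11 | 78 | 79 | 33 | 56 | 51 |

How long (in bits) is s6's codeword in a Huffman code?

Build the tree from the bottom:
combine s2(11), s5(33) → 44
combine 44, s7(51) → 95
combine s6(56), s1(67) → 123
combine s3(78), s4(79) → 157
combine 95, 123 → 218
combine 157, 218 → 375
The subtree containing s6 is merged 3 times, so code length = 3.

3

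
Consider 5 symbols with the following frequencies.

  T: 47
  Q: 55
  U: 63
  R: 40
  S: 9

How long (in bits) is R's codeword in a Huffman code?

Huffman merges, smallest pair first:
combine S(9), R(40) → 49
combine T(47), 49 → 96
combine Q(55), U(63) → 118
combine 96, 118 → 214
R's leaf is at depth 3, giving a 3-bit codeword.

3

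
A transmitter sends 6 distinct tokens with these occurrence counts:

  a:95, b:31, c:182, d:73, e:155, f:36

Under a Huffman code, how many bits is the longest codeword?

4

Merge the two lowest-weight nodes at each step:
combine b(31), f(36) → 67
combine 67, d(73) → 140
combine a(95), 140 → 235
combine e(155), c(182) → 337
combine 235, 337 → 572
Maximum depth reached is 4.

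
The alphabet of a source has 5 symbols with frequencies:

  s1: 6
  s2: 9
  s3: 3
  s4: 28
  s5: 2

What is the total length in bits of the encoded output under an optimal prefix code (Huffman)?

Build the Huffman tree bottom-up:
combine s5(2), s3(3) → 5
combine 5, s1(6) → 11
combine s2(9), 11 → 20
combine 20, s4(28) → 48
Each symbol's bit-cost is frequency × depth; summing gives 84 bits (equivalently 5 + 11 + 20 + 48).

84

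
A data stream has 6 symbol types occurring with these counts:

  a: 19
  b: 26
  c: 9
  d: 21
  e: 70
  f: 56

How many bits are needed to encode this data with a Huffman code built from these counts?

477

Merge the two smallest weights repeatedly:
c(9) + a(19) → 28
d(21) + b(26) → 47
28 + 47 → 75
f(56) + e(70) → 126
75 + 126 → 201
The encoded length is the sum of every internal node's weight: 28 + 47 + 75 + 126 + 201 = 477 bits.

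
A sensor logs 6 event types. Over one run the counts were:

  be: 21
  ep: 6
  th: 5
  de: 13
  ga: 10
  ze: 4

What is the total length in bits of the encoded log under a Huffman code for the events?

142

Greedily combine the two least-frequent nodes:
merge ze(4) and th(5): 9
merge ep(6) and 9: 15
merge ga(10) and de(13): 23
merge 15 and be(21): 36
merge 23 and 36: 59
Each symbol's bit-cost is frequency × depth; summing gives 142 bits (equivalently 9 + 15 + 23 + 36 + 59).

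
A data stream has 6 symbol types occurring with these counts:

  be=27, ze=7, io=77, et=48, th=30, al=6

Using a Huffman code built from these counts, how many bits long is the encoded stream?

Build the Huffman tree bottom-up:
al(6) + ze(7) → 13
13 + be(27) → 40
th(30) + 40 → 70
et(48) + 70 → 118
io(77) + 118 → 195
The encoded length is the sum of every internal node's weight: 13 + 40 + 70 + 118 + 195 = 436 bits.

436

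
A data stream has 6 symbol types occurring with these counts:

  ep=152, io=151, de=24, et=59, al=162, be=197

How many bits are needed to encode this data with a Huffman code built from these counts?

1807

Merge the two smallest weights repeatedly:
combine de(24), et(59) → 83
combine 83, io(151) → 234
combine ep(152), al(162) → 314
combine be(197), 234 → 431
combine 314, 431 → 745
Total encoded bits = sum of merged weights = 83 + 234 + 314 + 431 + 745 = 1807.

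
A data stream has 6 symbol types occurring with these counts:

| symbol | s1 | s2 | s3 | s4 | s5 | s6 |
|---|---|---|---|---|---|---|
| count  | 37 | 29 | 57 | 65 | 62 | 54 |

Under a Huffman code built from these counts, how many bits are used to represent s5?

2

Build the tree from the bottom:
combine s2(29), s1(37) → 66
combine s6(54), s3(57) → 111
combine s5(62), s4(65) → 127
combine 66, 111 → 177
combine 127, 177 → 304
The subtree containing s5 is merged 2 times, so code length = 2.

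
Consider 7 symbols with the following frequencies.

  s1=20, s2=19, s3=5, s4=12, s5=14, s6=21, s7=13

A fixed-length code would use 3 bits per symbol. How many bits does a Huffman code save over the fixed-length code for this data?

24

Fixed-length: 3 bits × 104 symbols = 312 bits.
Huffman merges:
merge s3(5) and s4(12): 17
merge s7(13) and s5(14): 27
merge 17 and s2(19): 36
merge s1(20) and s6(21): 41
merge 27 and 36: 63
merge 41 and 63: 104
Huffman total = 17 + 27 + 36 + 41 + 63 + 104 = 288 bits.
Saving = 312 − 288 = 24 bits.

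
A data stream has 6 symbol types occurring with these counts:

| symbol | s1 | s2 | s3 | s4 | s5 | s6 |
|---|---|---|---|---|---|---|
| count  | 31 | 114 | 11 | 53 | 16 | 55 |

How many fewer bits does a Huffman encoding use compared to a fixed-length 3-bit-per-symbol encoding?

Fixed-length: 3 bits × 280 symbols = 840 bits.
Huffman merges:
s3(11) + s5(16) → 27
27 + s1(31) → 58
s4(53) + s6(55) → 108
58 + 108 → 166
s2(114) + 166 → 280
Huffman total = 27 + 58 + 108 + 166 + 280 = 639 bits.
Saving = 840 − 639 = 201 bits.

201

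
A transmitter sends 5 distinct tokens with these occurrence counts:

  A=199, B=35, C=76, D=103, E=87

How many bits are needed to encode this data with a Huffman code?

Merge the two smallest weights repeatedly:
merge B(35) and C(76): 111
merge E(87) and D(103): 190
merge 111 and 190: 301
merge A(199) and 301: 500
Each symbol's bit-cost is frequency × depth; summing gives 1102 bits (equivalently 111 + 190 + 301 + 500).

1102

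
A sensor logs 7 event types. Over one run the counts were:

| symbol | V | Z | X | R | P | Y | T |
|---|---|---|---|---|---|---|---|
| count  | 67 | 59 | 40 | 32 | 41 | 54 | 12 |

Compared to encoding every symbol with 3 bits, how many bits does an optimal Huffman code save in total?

82

Fixed-length: 3 bits × 305 symbols = 915 bits.
Huffman merges:
combine T(12), R(32) → 44
combine X(40), P(41) → 81
combine 44, Y(54) → 98
combine Z(59), V(67) → 126
combine 81, 98 → 179
combine 126, 179 → 305
Huffman total = 44 + 81 + 98 + 126 + 179 + 305 = 833 bits.
Saving = 915 − 833 = 82 bits.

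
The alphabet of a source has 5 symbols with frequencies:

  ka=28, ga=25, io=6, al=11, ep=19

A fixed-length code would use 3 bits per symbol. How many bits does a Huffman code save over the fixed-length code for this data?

Fixed-length: 3 bits × 89 symbols = 267 bits.
Huffman merges:
combine io(6), al(11) → 17
combine 17, ep(19) → 36
combine ga(25), ka(28) → 53
combine 36, 53 → 89
Huffman total = 17 + 36 + 53 + 89 = 195 bits.
Saving = 267 − 195 = 72 bits.

72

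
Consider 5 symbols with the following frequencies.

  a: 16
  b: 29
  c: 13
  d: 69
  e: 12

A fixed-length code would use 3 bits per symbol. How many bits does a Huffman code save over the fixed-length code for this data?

Fixed-length: 3 bits × 139 symbols = 417 bits.
Huffman merges:
e(12) + c(13) → 25
a(16) + 25 → 41
b(29) + 41 → 70
d(69) + 70 → 139
Huffman total = 25 + 41 + 70 + 139 = 275 bits.
Saving = 417 − 275 = 142 bits.

142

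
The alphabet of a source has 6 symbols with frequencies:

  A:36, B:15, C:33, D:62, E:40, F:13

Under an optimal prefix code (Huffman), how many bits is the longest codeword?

4

Merge the two lowest-weight nodes at each step:
combine F(13), B(15) → 28
combine 28, C(33) → 61
combine A(36), E(40) → 76
combine 61, D(62) → 123
combine 76, 123 → 199
Maximum depth reached is 4.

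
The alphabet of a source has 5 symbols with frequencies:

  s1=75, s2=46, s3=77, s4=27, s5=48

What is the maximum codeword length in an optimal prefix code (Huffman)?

Merge the two lowest-weight nodes at each step:
s4(27) + s2(46) → 73
s5(48) + 73 → 121
s1(75) + s3(77) → 152
121 + 152 → 273
The rarest symbols sit at the bottom; the longest codeword is 3 bits.

3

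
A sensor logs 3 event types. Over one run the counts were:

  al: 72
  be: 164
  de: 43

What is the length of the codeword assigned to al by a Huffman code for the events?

Build the tree from the bottom:
combine de(43), al(72) → 115
combine 115, be(164) → 279
The subtree containing al is merged 2 times, so code length = 2.

2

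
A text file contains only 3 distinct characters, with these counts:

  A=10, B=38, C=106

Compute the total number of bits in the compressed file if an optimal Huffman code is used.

202

Greedily combine the two least-frequent nodes:
A(10) + B(38) → 48
48 + C(106) → 154
Total encoded bits = sum of merged weights = 48 + 154 = 202.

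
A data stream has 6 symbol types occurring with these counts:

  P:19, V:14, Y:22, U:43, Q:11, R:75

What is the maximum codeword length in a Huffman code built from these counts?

4

Merge the two lowest-weight nodes at each step:
merge Q(11) and V(14): 25
merge P(19) and Y(22): 41
merge 25 and 41: 66
merge U(43) and 66: 109
merge R(75) and 109: 184
The first pair merged (Q, V) ends up deepest, at depth 4.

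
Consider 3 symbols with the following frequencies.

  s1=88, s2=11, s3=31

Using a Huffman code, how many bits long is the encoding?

Greedily combine the two least-frequent nodes:
merge s2(11) and s3(31): 42
merge 42 and s1(88): 130
Total encoded bits = sum of merged weights = 42 + 130 = 172.

172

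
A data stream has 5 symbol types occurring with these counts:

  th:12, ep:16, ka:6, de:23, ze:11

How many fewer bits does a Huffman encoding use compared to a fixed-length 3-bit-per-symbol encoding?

Fixed-length: 3 bits × 68 symbols = 204 bits.
Huffman merges:
merge ka(6) and ze(11): 17
merge th(12) and ep(16): 28
merge 17 and de(23): 40
merge 28 and 40: 68
Huffman total = 17 + 28 + 40 + 68 = 153 bits.
Saving = 204 − 153 = 51 bits.

51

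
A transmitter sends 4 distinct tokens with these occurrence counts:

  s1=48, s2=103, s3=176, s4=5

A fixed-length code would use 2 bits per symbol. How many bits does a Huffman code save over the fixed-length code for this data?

123

Fixed-length: 2 bits × 332 symbols = 664 bits.
Huffman merges:
merge s4(5) and s1(48): 53
merge 53 and s2(103): 156
merge 156 and s3(176): 332
Huffman total = 53 + 156 + 332 = 541 bits.
Saving = 664 − 541 = 123 bits.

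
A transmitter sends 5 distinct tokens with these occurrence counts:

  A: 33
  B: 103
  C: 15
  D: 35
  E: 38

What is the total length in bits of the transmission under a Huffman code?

466

Merge the two smallest weights repeatedly:
merge C(15) and A(33): 48
merge D(35) and E(38): 73
merge 48 and 73: 121
merge B(103) and 121: 224
Total encoded bits = sum of merged weights = 48 + 73 + 121 + 224 = 466.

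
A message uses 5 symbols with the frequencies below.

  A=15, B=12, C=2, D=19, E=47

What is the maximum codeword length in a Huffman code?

4

Merge the two lowest-weight nodes at each step:
C(2) + B(12) → 14
14 + A(15) → 29
D(19) + 29 → 48
E(47) + 48 → 95
The first pair merged (C, B) ends up deepest, at depth 4.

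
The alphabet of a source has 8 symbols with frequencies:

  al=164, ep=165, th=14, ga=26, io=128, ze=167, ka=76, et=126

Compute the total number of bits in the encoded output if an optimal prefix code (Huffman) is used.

2422

Greedily combine the two least-frequent nodes:
combine th(14), ga(26) → 40
combine 40, ka(76) → 116
combine 116, et(126) → 242
combine io(128), al(164) → 292
combine ep(165), ze(167) → 332
combine 242, 292 → 534
combine 332, 534 → 866
Total encoded bits = sum of merged weights = 40 + 116 + 242 + 292 + 332 + 534 + 866 = 2422.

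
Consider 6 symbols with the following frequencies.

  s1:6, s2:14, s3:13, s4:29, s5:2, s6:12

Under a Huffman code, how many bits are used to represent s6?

3

Repeatedly merge the two smallest:
combine s5(2), s1(6) → 8
combine 8, s6(12) → 20
combine s3(13), s2(14) → 27
combine 20, 27 → 47
combine s4(29), 47 → 76
The subtree containing s6 is merged 3 times, so code length = 3.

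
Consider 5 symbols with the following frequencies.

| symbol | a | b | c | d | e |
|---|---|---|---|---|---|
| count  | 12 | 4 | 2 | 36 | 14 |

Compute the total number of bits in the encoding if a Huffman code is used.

124

Greedily combine the two least-frequent nodes:
combine c(2), b(4) → 6
combine 6, a(12) → 18
combine e(14), 18 → 32
combine 32, d(36) → 68
The encoded length is the sum of every internal node's weight: 6 + 18 + 32 + 68 = 124 bits.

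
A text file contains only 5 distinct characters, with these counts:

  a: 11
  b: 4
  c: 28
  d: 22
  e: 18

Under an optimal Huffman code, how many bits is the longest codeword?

Merge the two lowest-weight nodes at each step:
combine b(4), a(11) → 15
combine 15, e(18) → 33
combine d(22), c(28) → 50
combine 33, 50 → 83
The first pair merged (b, a) ends up deepest, at depth 3.

3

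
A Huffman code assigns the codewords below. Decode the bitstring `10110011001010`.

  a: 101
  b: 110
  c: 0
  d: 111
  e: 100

aebcac

Read left to right; each codeword is recognised as soon as it completes (prefix code):
  101→a | 100→e | 110→b | 0→c | 101→a | 0→c
Decoded message: aebcac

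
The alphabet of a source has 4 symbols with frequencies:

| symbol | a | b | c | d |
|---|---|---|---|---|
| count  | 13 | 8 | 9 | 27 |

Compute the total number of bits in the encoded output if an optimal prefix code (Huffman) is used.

104

Merge the two smallest weights repeatedly:
b(8) + c(9) → 17
a(13) + 17 → 30
d(27) + 30 → 57
Total encoded bits = sum of merged weights = 17 + 30 + 57 = 104.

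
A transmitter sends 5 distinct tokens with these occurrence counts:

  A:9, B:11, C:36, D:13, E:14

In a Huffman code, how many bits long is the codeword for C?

Build the tree from the bottom:
A(9) + B(11) → 20
D(13) + E(14) → 27
20 + 27 → 47
C(36) + 47 → 83
C sits one level below the root: a 1-bit codeword.

1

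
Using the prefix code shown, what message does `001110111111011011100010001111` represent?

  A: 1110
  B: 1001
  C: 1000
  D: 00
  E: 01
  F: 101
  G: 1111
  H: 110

Read left to right; each codeword is recognised as soon as it completes (prefix code):
  00→D | 1110→A | 1111→G | 110→H | 110→H | 1110→A | 00→D | 1000→C | 1111→G
Decoded message: DAGHHADCG

DAGHHADCG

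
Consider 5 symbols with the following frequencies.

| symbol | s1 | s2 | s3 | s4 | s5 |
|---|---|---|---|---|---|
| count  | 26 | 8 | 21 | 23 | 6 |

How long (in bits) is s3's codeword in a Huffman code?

Build the tree from the bottom:
s5(6) + s2(8) → 14
14 + s3(21) → 35
s4(23) + s1(26) → 49
35 + 49 → 84
The subtree containing s3 is merged 2 times, so code length = 2.

2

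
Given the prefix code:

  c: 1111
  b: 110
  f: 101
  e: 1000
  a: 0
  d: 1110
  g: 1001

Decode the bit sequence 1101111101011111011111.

bcfacfc

Read left to right; each codeword is recognised as soon as it completes (prefix code):
  110→b | 1111→c | 101→f | 0→a | 1111→c | 101→f | 1111→c
Decoded message: bcfacfc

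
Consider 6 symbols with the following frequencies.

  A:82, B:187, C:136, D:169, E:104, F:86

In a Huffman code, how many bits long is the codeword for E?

3

Build the tree from the bottom:
combine A(82), F(86) → 168
combine E(104), C(136) → 240
combine 168, D(169) → 337
combine B(187), 240 → 427
combine 337, 427 → 764
The subtree containing E is merged 3 times, so code length = 3.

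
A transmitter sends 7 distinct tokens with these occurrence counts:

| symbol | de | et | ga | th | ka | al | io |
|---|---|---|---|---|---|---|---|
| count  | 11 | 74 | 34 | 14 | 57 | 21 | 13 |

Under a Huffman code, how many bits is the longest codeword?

4

Merge the two lowest-weight nodes at each step:
merge de(11) and io(13): 24
merge th(14) and al(21): 35
merge 24 and ga(34): 58
merge 35 and ka(57): 92
merge 58 and et(74): 132
merge 92 and 132: 224
The first pair merged (de, io) ends up deepest, at depth 4.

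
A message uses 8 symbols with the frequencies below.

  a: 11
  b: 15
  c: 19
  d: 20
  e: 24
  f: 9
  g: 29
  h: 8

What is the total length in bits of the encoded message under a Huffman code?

Build the Huffman tree bottom-up:
merge h(8) and f(9): 17
merge a(11) and b(15): 26
merge 17 and c(19): 36
merge d(20) and e(24): 44
merge 26 and g(29): 55
merge 36 and 44: 80
merge 55 and 80: 135
The encoded length is the sum of every internal node's weight: 17 + 26 + 36 + 44 + 55 + 80 + 135 = 393 bits.

393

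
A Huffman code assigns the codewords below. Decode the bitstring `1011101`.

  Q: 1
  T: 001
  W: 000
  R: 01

QRQQR

Read left to right; each codeword is recognised as soon as it completes (prefix code):
  1→Q | 01→R | 1→Q | 1→Q | 01→R
Decoded message: QRQQR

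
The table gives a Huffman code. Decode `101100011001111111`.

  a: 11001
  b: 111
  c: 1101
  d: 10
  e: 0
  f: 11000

Read left to right; each codeword is recognised as soon as it completes (prefix code):
  10→d | 11000→f | 11001→a | 111→b | 111→b
Decoded message: dfabb

dfabb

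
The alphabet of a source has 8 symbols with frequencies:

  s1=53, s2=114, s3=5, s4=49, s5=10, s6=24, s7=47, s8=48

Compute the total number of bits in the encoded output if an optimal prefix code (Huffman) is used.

937

Merge the two smallest weights repeatedly:
s3(5) + s5(10) → 15
15 + s6(24) → 39
39 + s7(47) → 86
s8(48) + s4(49) → 97
s1(53) + 86 → 139
97 + s2(114) → 211
139 + 211 → 350
Each symbol's bit-cost is frequency × depth; summing gives 937 bits (equivalently 15 + 39 + 86 + 97 + 139 + 211 + 350).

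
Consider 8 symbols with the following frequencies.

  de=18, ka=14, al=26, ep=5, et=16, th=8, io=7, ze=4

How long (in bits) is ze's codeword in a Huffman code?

Build the tree from the bottom:
merge ze(4) and ep(5): 9
merge io(7) and th(8): 15
merge 9 and ka(14): 23
merge 15 and et(16): 31
merge de(18) and 23: 41
merge al(26) and 31: 57
merge 41 and 57: 98
The subtree containing ze is merged 4 times, so code length = 4.

4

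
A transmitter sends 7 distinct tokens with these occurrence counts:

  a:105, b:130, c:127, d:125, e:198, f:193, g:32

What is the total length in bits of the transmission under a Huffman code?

2476

Merge the two smallest weights repeatedly:
merge g(32) and a(105): 137
merge d(125) and c(127): 252
merge b(130) and 137: 267
merge f(193) and e(198): 391
merge 252 and 267: 519
merge 391 and 519: 910
The encoded length is the sum of every internal node's weight: 137 + 252 + 267 + 391 + 519 + 910 = 2476 bits.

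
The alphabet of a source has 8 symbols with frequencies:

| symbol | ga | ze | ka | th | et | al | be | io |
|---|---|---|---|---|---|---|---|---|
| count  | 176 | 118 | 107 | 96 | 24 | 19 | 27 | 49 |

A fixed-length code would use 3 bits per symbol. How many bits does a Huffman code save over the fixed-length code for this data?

181

Fixed-length: 3 bits × 616 symbols = 1848 bits.
Huffman merges:
combine al(19), et(24) → 43
combine be(27), 43 → 70
combine io(49), 70 → 119
combine th(96), ka(107) → 203
combine ze(118), 119 → 237
combine ga(176), 203 → 379
combine 237, 379 → 616
Huffman total = 43 + 70 + 119 + 203 + 237 + 379 + 616 = 1667 bits.
Saving = 1848 − 1667 = 181 bits.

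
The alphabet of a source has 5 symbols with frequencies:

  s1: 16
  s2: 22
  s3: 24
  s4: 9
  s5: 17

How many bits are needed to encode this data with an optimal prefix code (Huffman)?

Greedily combine the two least-frequent nodes:
combine s4(9), s1(16) → 25
combine s5(17), s2(22) → 39
combine s3(24), 25 → 49
combine 39, 49 → 88
The encoded length is the sum of every internal node's weight: 25 + 39 + 49 + 88 = 201 bits.

201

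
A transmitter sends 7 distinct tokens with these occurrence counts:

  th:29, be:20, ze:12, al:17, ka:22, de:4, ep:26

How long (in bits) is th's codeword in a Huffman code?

2

Build the tree from the bottom:
combine de(4), ze(12) → 16
combine 16, al(17) → 33
combine be(20), ka(22) → 42
combine ep(26), th(29) → 55
combine 33, 42 → 75
combine 55, 75 → 130
th sits 2 levels below the root, so its codeword is 2 bits.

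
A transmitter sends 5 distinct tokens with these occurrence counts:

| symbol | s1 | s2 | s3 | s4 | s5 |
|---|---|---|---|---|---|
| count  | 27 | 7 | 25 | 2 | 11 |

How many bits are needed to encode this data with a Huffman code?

Build the Huffman tree bottom-up:
s4(2) + s2(7) → 9
9 + s5(11) → 20
20 + s3(25) → 45
s1(27) + 45 → 72
The encoded length is the sum of every internal node's weight: 9 + 20 + 45 + 72 = 146 bits.

146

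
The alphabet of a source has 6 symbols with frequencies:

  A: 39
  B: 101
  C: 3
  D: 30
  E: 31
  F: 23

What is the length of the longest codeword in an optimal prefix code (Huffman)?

Merge the two lowest-weight nodes at each step:
combine C(3), F(23) → 26
combine 26, D(30) → 56
combine E(31), A(39) → 70
combine 56, 70 → 126
combine B(101), 126 → 227
The first pair merged (C, F) ends up deepest, at depth 4.

4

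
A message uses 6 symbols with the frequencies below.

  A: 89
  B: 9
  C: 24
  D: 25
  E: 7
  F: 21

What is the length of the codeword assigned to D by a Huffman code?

Build the tree from the bottom:
merge E(7) and B(9): 16
merge 16 and F(21): 37
merge C(24) and D(25): 49
merge 37 and 49: 86
merge 86 and A(89): 175
The subtree containing D is merged 3 times, so code length = 3.

3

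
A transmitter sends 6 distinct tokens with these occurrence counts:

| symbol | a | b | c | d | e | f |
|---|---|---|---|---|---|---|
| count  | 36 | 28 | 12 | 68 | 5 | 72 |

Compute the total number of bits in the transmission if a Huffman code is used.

504

Build the Huffman tree bottom-up:
e(5) + c(12) → 17
17 + b(28) → 45
a(36) + 45 → 81
d(68) + f(72) → 140
81 + 140 → 221
The encoded length is the sum of every internal node's weight: 17 + 45 + 81 + 140 + 221 = 504 bits.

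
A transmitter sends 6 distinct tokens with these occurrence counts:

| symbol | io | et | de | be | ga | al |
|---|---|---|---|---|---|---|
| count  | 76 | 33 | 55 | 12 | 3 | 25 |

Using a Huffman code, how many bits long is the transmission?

Merge the two smallest weights repeatedly:
merge ga(3) and be(12): 15
merge 15 and al(25): 40
merge et(33) and 40: 73
merge de(55) and 73: 128
merge io(76) and 128: 204
The encoded length is the sum of every internal node's weight: 15 + 40 + 73 + 128 + 204 = 460 bits.

460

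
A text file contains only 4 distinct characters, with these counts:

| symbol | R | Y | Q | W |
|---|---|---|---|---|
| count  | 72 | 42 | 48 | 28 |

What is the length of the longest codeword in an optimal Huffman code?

3

Merge the two lowest-weight nodes at each step:
combine W(28), Y(42) → 70
combine Q(48), 70 → 118
combine R(72), 118 → 190
The first pair merged (W, Y) ends up deepest, at depth 3.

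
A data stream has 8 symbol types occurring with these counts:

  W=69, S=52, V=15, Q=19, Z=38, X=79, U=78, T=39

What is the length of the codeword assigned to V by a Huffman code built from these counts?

5

Huffman merges, smallest pair first:
V(15) + Q(19) → 34
34 + Z(38) → 72
T(39) + S(52) → 91
W(69) + 72 → 141
U(78) + X(79) → 157
91 + 141 → 232
157 + 232 → 389
V's leaf is at depth 5, giving a 5-bit codeword.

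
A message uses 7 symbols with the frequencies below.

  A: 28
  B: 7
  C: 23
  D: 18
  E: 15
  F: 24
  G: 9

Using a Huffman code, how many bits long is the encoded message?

Greedily combine the two least-frequent nodes:
merge B(7) and G(9): 16
merge E(15) and 16: 31
merge D(18) and C(23): 41
merge F(24) and A(28): 52
merge 31 and 41: 72
merge 52 and 72: 124
Total encoded bits = sum of merged weights = 16 + 31 + 41 + 52 + 72 + 124 = 336.

336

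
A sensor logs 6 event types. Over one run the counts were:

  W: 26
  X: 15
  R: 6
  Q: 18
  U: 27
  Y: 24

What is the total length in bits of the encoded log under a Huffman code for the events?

292

Greedily combine the two least-frequent nodes:
R(6) + X(15) → 21
Q(18) + 21 → 39
Y(24) + W(26) → 50
U(27) + 39 → 66
50 + 66 → 116
The encoded length is the sum of every internal node's weight: 21 + 39 + 50 + 66 + 116 = 292 bits.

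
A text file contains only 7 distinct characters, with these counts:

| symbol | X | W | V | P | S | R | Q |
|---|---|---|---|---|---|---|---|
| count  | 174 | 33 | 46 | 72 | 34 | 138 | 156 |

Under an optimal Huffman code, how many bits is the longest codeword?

Merge the two lowest-weight nodes at each step:
W(33) + S(34) → 67
V(46) + 67 → 113
P(72) + 113 → 185
R(138) + Q(156) → 294
X(174) + 185 → 359
294 + 359 → 653
The first pair merged (W, S) ends up deepest, at depth 5.

5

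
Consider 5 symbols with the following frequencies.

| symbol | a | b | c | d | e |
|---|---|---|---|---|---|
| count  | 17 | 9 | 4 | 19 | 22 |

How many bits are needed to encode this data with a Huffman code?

Merge the two smallest weights repeatedly:
c(4) + b(9) → 13
13 + a(17) → 30
d(19) + e(22) → 41
30 + 41 → 71
Total encoded bits = sum of merged weights = 13 + 30 + 41 + 71 = 155.

155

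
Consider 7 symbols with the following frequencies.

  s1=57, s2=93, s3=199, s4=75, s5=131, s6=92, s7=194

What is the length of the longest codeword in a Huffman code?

Merge the two lowest-weight nodes at each step:
s1(57) + s4(75) → 132
s6(92) + s2(93) → 185
s5(131) + 132 → 263
185 + s7(194) → 379
s3(199) + 263 → 462
379 + 462 → 841
The rarest symbols sit at the bottom; the longest codeword is 4 bits.

4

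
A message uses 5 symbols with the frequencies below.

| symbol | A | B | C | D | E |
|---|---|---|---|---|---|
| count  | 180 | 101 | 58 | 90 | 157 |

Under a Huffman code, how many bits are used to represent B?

2

Huffman merges, smallest pair first:
merge C(58) and D(90): 148
merge B(101) and 148: 249
merge E(157) and A(180): 337
merge 249 and 337: 586
B sits 2 levels below the root, so its codeword is 2 bits.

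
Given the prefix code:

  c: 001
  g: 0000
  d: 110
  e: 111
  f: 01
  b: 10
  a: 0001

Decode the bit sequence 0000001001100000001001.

Read left to right; each codeword is recognised as soon as it completes (prefix code):
  0000→g | 001→c | 001→c | 10→b | 0000→g | 001→c | 001→c
Decoded message: gccbgcc

gccbgcc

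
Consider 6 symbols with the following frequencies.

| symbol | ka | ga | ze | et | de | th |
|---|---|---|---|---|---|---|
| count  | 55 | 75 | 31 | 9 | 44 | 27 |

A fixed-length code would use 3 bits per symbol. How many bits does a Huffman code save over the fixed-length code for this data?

Fixed-length: 3 bits × 241 symbols = 723 bits.
Huffman merges:
et(9) + th(27) → 36
ze(31) + 36 → 67
de(44) + ka(55) → 99
67 + ga(75) → 142
99 + 142 → 241
Huffman total = 36 + 67 + 99 + 142 + 241 = 585 bits.
Saving = 723 − 585 = 138 bits.

138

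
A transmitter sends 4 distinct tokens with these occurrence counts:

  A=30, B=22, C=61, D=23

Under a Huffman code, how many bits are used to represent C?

1

Repeatedly merge the two smallest:
combine B(22), D(23) → 45
combine A(30), 45 → 75
combine C(61), 75 → 136
C is a child of the root — depth 1, so its codeword is a single bit.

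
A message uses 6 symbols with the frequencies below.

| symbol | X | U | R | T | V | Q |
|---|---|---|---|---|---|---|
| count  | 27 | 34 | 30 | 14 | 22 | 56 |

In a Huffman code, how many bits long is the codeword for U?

2

Build the tree from the bottom:
T(14) + V(22) → 36
X(27) + R(30) → 57
U(34) + 36 → 70
Q(56) + 57 → 113
70 + 113 → 183
U's leaf is at depth 2, giving a 2-bit codeword.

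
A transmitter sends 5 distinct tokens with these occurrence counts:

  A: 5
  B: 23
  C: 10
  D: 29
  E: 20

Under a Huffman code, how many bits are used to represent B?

2

Huffman merges, smallest pair first:
combine A(5), C(10) → 15
combine 15, E(20) → 35
combine B(23), D(29) → 52
combine 35, 52 → 87
The subtree containing B is merged 2 times, so code length = 2.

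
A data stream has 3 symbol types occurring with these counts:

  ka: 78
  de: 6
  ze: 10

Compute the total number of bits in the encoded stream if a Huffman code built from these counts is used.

Greedily combine the two least-frequent nodes:
merge de(6) and ze(10): 16
merge 16 and ka(78): 94
Total encoded bits = sum of merged weights = 16 + 94 = 110.

110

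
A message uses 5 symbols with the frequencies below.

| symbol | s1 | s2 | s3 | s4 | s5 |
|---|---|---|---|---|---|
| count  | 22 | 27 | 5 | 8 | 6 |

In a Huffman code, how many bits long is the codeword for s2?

Huffman merges, smallest pair first:
combine s3(5), s5(6) → 11
combine s4(8), 11 → 19
combine 19, s1(22) → 41
combine s2(27), 41 → 68
s2 is merged only at the final step, so code length = 1.

1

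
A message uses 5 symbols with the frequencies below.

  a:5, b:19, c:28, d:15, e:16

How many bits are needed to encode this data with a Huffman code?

Build the Huffman tree bottom-up:
combine a(5), d(15) → 20
combine e(16), b(19) → 35
combine 20, c(28) → 48
combine 35, 48 → 83
Each symbol's bit-cost is frequency × depth; summing gives 186 bits (equivalently 20 + 35 + 48 + 83).

186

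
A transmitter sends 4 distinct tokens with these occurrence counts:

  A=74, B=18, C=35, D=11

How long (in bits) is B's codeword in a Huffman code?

3

Repeatedly merge the two smallest:
D(11) + B(18) → 29
29 + C(35) → 64
64 + A(74) → 138
B's leaf is at depth 3, giving a 3-bit codeword.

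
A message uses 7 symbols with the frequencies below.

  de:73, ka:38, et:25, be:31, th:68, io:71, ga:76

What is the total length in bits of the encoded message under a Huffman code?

Greedily combine the two least-frequent nodes:
merge et(25) and be(31): 56
merge ka(38) and 56: 94
merge th(68) and io(71): 139
merge de(73) and ga(76): 149
merge 94 and 139: 233
merge 149 and 233: 382
Total encoded bits = sum of merged weights = 56 + 94 + 139 + 149 + 233 + 382 = 1053.

1053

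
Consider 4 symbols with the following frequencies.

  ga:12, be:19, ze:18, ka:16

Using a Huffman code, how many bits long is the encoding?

Greedily combine the two least-frequent nodes:
merge ga(12) and ka(16): 28
merge ze(18) and be(19): 37
merge 28 and 37: 65
Each symbol's bit-cost is frequency × depth; summing gives 130 bits (equivalently 28 + 37 + 65).

130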